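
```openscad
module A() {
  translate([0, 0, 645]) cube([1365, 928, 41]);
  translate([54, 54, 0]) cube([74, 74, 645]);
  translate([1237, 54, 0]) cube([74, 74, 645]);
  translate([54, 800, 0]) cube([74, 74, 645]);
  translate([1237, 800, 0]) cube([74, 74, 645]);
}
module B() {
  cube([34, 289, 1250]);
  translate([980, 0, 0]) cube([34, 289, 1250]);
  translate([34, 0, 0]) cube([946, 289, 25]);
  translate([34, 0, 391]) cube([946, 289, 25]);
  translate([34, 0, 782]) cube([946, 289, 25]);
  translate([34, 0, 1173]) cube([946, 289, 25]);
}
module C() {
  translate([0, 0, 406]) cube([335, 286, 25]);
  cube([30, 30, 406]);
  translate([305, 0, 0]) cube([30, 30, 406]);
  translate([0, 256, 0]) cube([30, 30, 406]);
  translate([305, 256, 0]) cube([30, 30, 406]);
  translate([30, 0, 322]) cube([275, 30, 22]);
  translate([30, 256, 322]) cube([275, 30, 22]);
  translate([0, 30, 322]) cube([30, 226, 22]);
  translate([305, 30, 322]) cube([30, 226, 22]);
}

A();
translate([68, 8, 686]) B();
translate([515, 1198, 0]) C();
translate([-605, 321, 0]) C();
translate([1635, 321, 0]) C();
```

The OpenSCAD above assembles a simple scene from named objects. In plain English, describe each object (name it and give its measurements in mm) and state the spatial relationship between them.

A is a table with a 1365×928 mm rectangular top, 41 mm thick, top surface at z = 686 mm, supported by four 74×74 mm square legs, each inset 54 mm from the nearest pair of top edges, running from the floor.

B is an open bookshelf. Two side panels, each 34 mm thick, 289 mm deep and 1250 mm tall, stand 1014 mm apart (outside-to-outside). Between them sit 4 shelves, each 25 mm thick and 289 mm deep, spanning the full gap between the sides. The bottom shelf rests on the floor (its underside at z = 0) and the clear gap between one shelf's top and the next shelf's underside is 366 mm.

C is a simple wooden stool: a rectangular seat 335 mm (x) by 286 mm (y), 25 mm thick, top face at z = 431 mm, on four square legs, each 30×30 mm in cross-section. The legs rest on z = 0, each flush with a corner of the seat. Four stretchers, 30 mm wide and 22 mm tall, connect adjacent legs with their undersides at z = 322 mm, each running between the inner faces of the legs it joins and aligned with the legs' outer faces on the other axis.

The bookshelf is on top of the table. Three stools sit around the table at the +y, −x, +x sides.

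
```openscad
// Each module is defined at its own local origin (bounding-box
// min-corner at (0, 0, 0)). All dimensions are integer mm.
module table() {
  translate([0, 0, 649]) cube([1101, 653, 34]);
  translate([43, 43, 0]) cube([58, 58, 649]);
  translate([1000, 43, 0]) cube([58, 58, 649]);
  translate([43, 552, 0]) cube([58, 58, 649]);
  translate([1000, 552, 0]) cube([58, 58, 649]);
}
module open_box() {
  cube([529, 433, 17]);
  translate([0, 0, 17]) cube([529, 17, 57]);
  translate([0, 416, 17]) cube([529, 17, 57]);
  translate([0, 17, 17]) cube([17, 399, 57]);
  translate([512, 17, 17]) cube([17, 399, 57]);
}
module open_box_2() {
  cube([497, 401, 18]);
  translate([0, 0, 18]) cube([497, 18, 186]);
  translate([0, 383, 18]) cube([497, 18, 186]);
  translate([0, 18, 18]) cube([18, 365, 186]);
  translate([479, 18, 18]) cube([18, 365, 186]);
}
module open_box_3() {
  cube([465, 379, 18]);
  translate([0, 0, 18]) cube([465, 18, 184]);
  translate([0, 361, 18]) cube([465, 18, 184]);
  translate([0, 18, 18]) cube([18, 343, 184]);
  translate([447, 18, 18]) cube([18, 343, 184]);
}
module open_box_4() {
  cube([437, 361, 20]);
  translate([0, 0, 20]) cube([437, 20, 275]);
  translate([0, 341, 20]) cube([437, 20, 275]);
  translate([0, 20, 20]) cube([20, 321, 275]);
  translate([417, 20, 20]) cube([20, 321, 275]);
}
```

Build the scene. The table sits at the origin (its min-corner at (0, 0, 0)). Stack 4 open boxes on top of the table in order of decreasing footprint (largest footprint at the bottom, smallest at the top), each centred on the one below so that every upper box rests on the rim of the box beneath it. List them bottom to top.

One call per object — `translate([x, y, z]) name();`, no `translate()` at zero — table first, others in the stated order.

table();
translate([286, 110, 683]) open_box();
translate([302, 126, 757]) open_box_2();
translate([318, 137, 961]) open_box_3();
translate([332, 146, 1163]) open_box_4();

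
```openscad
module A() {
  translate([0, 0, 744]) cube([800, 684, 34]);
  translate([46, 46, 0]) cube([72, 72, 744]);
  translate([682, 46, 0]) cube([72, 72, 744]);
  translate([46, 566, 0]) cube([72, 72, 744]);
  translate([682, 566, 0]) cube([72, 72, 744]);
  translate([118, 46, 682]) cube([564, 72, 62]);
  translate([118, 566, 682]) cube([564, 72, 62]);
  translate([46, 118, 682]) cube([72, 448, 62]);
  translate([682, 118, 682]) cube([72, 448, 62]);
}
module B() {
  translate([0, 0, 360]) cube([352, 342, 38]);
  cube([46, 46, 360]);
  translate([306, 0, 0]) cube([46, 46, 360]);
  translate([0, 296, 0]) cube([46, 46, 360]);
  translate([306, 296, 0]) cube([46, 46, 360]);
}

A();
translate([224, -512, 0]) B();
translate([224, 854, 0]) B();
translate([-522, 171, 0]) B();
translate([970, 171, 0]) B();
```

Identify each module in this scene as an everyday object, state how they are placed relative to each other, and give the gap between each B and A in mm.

Each stool's nearest face is 170 mm from the table's bounding box.

A is a table. B is a stool. Four stools sit around the table at the −y, +y, −x, +x sides. The gap between each stool and the table is 170 mm.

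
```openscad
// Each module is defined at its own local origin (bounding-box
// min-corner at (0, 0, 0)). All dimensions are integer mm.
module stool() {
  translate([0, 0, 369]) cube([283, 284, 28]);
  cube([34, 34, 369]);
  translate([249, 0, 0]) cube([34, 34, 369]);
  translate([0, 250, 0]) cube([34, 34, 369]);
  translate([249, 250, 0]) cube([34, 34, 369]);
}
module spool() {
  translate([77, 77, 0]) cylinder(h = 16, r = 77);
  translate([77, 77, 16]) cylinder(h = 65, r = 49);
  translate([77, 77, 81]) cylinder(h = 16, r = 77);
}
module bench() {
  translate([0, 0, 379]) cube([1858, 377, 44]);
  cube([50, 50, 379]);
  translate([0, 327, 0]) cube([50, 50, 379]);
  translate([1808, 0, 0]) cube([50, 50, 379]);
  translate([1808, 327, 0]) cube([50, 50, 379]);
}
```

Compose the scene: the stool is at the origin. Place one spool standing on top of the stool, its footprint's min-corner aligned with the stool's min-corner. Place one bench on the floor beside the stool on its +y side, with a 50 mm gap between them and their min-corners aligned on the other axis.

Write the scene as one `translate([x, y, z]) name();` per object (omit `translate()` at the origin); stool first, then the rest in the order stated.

stool();
translate([0, 0, 397]) spool();
translate([0, 334, 0]) bench();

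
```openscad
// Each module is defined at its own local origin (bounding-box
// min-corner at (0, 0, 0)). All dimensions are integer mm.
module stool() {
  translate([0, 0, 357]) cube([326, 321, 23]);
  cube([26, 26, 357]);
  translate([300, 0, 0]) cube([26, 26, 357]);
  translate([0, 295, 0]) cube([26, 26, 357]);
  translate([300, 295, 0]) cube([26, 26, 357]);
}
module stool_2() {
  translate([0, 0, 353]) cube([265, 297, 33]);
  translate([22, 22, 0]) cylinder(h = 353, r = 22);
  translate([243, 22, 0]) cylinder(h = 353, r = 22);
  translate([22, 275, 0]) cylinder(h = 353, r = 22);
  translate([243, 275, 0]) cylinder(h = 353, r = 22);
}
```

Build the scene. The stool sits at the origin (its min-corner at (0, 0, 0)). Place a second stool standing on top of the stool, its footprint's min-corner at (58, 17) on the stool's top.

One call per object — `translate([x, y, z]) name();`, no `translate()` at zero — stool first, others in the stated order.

stool();
translate([58, 17, 380]) stool_2();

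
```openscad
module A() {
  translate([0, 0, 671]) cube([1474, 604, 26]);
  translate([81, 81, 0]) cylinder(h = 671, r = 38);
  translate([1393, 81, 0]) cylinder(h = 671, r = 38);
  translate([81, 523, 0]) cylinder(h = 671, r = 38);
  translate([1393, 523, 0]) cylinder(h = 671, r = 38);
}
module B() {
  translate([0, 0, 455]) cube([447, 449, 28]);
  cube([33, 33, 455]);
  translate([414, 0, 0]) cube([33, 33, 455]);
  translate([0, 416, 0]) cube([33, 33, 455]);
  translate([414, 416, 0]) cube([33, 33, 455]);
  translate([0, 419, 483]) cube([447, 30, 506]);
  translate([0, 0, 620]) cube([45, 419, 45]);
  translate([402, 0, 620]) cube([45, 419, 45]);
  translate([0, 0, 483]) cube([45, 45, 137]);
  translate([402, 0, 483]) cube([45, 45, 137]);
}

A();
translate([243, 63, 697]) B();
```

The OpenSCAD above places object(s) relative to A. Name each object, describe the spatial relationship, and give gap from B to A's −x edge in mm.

The chair's min-x is at 243; the table's min-x is 0; gap = 243 mm.

A is a table. B is a chair. The chair is on top of the table. The gap from the chair to the table's −x edge is 243 mm.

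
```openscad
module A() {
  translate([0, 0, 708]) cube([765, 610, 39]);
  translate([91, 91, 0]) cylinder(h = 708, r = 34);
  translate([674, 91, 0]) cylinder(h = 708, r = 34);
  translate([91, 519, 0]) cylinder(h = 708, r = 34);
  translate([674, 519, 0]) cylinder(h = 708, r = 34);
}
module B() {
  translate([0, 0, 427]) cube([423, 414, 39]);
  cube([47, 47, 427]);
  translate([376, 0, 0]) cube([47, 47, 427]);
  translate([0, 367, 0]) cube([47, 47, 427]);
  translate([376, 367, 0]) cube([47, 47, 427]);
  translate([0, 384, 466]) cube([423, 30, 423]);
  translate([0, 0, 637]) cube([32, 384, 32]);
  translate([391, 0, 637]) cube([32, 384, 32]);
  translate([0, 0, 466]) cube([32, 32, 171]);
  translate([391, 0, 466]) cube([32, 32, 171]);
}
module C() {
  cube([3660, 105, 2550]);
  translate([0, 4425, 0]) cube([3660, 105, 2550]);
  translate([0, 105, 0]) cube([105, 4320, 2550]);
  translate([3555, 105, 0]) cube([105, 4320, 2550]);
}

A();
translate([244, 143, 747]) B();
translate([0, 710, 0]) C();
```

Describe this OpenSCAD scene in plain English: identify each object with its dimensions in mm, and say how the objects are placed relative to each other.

A is a rectangular dining table. The top is 765×610×39 mm with its upper surface at z = 747 mm. It stands on four round legs of 68 mm diameter, each leg's bounding box inset 57 mm from the nearest pair of top edges, running from the floor to the underside of the top.

B is a chair: 423×414 mm seat, 39 mm thick, top at z = 466 mm, on four 47 mm square corner legs flush with the seat edges. A 30 mm thick backrest slab spans the full seat width, extending 423 mm above the seat top, its back face flush with the seat's +y edge. Two armrests of 32×32 mm section run along each side from the seat's front edge to the front of the backrest, top faces 203 mm above the seat top and outer faces flush with the seat's x-edges; a 32×32 mm post under the front of each armrest stands on the seat at the front corner.

C is a box-shaped house frame (walls only): outside footprint 3660×4530 mm, wall height 2550 mm, wall thickness 105 mm. The two y-facing walls run the full x-width; the two x-facing walls fit between the inner faces of the y-facing walls.

The chair is on top of the table. The house frame is on the floor beside the table on its +y side.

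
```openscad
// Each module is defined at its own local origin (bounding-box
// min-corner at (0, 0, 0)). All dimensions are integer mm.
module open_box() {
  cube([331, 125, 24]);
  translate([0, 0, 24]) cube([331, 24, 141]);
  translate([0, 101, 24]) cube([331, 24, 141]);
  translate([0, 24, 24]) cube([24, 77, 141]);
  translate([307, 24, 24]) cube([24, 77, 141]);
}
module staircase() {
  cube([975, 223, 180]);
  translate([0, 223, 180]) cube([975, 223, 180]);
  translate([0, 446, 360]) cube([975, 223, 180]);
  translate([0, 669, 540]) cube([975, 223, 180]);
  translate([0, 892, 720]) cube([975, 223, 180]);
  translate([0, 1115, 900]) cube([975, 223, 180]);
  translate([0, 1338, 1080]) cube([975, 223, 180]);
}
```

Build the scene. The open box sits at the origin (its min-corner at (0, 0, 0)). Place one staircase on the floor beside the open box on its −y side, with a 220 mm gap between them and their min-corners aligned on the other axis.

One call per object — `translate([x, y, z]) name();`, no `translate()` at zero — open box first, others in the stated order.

open_box();
translate([0, -1781, 0]) staircase();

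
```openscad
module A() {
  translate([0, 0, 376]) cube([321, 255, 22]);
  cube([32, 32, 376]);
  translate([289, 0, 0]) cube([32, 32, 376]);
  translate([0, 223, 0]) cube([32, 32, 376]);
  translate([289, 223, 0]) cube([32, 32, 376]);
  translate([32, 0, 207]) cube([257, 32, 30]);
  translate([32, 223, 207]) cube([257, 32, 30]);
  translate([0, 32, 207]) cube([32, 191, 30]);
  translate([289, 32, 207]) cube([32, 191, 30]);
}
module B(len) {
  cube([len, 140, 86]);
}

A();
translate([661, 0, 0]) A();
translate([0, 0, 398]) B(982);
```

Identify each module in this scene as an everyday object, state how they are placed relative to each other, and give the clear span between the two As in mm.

A is a stool. B is a beam. A beam spans the tops of two stools. The clear span between the two stools is 340 mm.

Second stool starts at x = 661; first ends at x = 321; clear span = 661 − 321 = 340 mm.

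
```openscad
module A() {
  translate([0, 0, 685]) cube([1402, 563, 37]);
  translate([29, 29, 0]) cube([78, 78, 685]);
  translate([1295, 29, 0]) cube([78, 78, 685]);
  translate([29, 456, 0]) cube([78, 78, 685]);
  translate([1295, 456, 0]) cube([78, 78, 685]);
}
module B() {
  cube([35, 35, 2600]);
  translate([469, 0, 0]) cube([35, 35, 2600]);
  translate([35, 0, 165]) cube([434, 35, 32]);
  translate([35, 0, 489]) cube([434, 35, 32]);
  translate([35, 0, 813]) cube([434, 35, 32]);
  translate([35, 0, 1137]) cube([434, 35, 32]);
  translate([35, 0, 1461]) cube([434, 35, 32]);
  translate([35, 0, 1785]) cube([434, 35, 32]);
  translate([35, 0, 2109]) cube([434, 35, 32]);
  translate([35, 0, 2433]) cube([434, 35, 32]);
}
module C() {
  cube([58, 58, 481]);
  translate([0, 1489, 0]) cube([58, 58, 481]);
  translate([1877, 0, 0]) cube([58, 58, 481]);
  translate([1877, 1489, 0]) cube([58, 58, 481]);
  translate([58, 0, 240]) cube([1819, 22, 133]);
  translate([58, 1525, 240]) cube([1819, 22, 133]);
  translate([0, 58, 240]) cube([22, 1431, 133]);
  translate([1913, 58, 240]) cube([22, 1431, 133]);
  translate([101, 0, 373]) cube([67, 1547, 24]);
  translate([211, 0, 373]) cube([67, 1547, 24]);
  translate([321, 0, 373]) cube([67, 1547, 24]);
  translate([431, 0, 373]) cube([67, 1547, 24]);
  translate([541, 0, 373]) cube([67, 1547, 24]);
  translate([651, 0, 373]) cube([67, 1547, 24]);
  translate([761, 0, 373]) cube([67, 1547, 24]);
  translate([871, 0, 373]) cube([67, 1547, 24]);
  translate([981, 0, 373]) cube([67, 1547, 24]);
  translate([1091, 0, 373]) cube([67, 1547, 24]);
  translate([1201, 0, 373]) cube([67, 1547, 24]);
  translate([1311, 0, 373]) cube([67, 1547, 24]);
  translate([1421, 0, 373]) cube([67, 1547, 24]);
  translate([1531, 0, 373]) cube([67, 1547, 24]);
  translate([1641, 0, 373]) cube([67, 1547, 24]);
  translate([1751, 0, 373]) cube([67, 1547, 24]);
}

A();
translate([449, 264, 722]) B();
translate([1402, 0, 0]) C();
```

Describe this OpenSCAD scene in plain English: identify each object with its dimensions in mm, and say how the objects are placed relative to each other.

A is a table with a 1402×563 mm rectangular top, 37 mm thick, top surface at z = 722 mm, supported by four 78×78 mm square legs, each inset 29 mm from the nearest pair of top edges, running from the floor.

B is a straight ladder. Two 35×35 mm vertical rails, 2600 mm tall, stand 504 mm apart (outside-to-outside) with their front faces coplanar on the −y side. 8 rungs, each 35 mm deep and 32 mm tall, span between the inner faces of the rails, front faces flush with the rails. The lowest rung's underside is at z = 165 mm and rungs are spaced 324 mm apart (underside to underside).

C is a bed frame 1935 mm long (x) by 1547 mm wide (y). Four 58×58 mm corner posts, 481 mm tall, at the corners of the footprint. Four rails of 22 mm thickness and 133 mm height run between adjacent posts with their undersides at z = 240 mm, their outer faces flush with the outside of the frame (the two x-running rails run between the posts' inner faces; the two y-running rails run between the posts' inner faces). 16 slats, each 67 mm wide (x) and 24 mm thick, lie across the top of the two x-running rails, running the full 1547 mm width of the frame in y; the slats are evenly spaced along x between the inner faces of the end posts with equal gaps (rounded down to the nearest mm) at the −x end and between each pair — any rounding remainder accumulates at the +x end.

The ladder is on top of the table, centred. The bed frame is against the table's +x side, with their −y faces flush.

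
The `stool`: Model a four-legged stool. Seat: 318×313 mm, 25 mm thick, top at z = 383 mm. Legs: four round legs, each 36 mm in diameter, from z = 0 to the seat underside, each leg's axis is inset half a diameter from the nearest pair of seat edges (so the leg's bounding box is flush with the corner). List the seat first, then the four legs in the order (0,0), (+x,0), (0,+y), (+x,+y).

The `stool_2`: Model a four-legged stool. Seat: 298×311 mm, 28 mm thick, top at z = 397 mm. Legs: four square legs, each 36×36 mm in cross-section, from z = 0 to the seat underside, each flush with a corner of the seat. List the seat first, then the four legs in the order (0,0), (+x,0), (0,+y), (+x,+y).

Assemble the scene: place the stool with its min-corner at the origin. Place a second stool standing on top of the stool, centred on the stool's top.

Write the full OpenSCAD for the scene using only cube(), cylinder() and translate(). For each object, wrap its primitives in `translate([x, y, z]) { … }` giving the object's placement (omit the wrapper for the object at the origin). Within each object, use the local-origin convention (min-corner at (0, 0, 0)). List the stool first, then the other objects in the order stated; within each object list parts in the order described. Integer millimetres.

translate([0, 0, 358]) cube([318, 313, 25]);
translate([18, 18, 0]) cylinder(h = 358, r = 18);
translate([300, 18, 0]) cylinder(h = 358, r = 18);
translate([18, 295, 0]) cylinder(h = 358, r = 18);
translate([300, 295, 0]) cylinder(h = 358, r = 18);
translate([10, 1, 383]) {
  translate([0, 0, 369]) cube([298, 311, 28]);
  cube([36, 36, 369]);
  translate([262, 0, 0]) cube([36, 36, 369]);
  translate([0, 275, 0]) cube([36, 36, 369]);
  translate([262, 275, 0]) cube([36, 36, 369]);
}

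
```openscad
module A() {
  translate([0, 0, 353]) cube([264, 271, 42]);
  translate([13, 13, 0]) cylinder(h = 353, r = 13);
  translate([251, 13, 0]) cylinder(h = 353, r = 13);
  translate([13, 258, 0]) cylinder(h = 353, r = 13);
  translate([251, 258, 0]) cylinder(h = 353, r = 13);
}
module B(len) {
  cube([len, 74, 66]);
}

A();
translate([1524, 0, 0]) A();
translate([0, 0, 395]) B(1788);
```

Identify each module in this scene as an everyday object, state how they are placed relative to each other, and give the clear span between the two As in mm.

A is a stool. B is a beam. A beam spans the tops of two stools. The clear span between the two stools is 1260 mm.

Second stool starts at x = 1524; first ends at x = 264; clear span = 1524 − 264 = 1260 mm.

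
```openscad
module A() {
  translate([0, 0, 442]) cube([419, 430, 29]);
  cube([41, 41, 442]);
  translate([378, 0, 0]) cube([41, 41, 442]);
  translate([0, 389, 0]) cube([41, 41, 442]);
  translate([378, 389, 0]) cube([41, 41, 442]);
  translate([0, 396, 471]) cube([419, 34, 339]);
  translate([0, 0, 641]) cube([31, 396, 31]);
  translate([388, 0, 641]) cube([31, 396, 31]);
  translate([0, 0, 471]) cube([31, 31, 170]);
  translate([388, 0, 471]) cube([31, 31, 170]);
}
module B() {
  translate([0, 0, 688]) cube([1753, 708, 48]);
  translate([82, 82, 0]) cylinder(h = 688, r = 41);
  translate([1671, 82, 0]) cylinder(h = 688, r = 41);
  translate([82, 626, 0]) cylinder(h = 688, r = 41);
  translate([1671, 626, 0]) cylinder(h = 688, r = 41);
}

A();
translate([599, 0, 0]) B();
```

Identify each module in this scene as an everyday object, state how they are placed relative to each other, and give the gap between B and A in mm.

A is a chair. B is a table. The table is on the floor beside the chair on its +x side. The gap between the table and the chair is 180 mm.

The table's nearest face is 180 mm from the chair's +x face.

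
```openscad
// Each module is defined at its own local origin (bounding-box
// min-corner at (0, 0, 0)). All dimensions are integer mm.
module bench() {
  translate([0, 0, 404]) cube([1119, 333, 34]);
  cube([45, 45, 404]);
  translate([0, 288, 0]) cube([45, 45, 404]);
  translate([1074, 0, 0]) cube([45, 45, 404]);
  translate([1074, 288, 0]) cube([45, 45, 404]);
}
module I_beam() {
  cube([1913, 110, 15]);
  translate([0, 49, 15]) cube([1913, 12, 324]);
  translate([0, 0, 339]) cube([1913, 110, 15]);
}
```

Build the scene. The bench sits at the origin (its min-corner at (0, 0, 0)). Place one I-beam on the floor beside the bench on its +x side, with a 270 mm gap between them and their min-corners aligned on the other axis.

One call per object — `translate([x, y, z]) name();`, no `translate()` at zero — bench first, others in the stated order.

bench();
translate([1389, 0, 0]) I_beam();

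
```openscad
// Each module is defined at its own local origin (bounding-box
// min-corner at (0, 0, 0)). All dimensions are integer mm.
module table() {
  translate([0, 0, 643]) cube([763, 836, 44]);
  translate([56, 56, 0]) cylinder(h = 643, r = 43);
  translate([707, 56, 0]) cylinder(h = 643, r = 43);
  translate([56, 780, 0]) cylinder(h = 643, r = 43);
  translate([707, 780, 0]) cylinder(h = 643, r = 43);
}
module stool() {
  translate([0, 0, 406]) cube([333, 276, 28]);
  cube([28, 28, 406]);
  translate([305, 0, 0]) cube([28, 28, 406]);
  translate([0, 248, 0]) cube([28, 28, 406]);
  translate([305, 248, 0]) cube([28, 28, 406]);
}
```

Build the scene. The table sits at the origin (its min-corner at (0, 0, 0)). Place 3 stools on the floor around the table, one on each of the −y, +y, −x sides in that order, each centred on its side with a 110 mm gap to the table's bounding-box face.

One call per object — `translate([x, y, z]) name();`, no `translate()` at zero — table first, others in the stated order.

table();
translate([215, -386, 0]) stool();
translate([215, 946, 0]) stool();
translate([-443, 280, 0]) stool();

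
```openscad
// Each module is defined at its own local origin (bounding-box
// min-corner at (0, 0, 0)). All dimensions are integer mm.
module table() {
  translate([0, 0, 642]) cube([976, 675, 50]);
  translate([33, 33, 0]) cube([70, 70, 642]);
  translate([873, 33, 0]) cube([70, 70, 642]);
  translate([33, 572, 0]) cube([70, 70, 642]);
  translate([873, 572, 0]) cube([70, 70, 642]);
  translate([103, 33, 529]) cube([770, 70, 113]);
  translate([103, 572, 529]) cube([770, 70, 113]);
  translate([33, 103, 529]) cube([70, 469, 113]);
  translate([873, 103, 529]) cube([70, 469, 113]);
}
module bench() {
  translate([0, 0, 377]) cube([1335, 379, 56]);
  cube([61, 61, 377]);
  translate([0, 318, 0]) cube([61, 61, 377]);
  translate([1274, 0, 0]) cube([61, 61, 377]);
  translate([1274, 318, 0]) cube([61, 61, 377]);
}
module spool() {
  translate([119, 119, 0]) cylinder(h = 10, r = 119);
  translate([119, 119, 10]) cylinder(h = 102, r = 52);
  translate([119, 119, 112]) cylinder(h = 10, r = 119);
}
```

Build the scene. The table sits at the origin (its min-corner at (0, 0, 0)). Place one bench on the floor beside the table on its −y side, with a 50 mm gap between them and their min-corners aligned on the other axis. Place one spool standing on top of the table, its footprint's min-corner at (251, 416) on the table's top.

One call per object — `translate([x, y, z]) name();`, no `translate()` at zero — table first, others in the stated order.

table();
translate([0, -429, 0]) bench();
translate([251, 416, 692]) spool();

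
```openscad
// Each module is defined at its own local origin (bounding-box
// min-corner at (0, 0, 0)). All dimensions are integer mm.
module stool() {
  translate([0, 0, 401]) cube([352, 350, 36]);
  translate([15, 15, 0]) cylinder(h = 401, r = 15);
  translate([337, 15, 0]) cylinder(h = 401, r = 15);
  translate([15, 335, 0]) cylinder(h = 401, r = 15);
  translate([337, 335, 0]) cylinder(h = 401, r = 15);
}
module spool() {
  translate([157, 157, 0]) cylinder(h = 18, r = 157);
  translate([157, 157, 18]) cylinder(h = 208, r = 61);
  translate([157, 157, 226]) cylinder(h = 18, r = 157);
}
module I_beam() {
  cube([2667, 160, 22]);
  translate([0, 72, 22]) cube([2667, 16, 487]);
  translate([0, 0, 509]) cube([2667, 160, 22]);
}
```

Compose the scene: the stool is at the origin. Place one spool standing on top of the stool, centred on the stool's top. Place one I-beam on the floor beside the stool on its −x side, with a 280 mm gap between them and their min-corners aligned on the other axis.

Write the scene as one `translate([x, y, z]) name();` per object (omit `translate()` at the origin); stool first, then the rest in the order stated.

stool();
translate([19, 18, 437]) spool();
translate([-2947, 0, 0]) I_beam();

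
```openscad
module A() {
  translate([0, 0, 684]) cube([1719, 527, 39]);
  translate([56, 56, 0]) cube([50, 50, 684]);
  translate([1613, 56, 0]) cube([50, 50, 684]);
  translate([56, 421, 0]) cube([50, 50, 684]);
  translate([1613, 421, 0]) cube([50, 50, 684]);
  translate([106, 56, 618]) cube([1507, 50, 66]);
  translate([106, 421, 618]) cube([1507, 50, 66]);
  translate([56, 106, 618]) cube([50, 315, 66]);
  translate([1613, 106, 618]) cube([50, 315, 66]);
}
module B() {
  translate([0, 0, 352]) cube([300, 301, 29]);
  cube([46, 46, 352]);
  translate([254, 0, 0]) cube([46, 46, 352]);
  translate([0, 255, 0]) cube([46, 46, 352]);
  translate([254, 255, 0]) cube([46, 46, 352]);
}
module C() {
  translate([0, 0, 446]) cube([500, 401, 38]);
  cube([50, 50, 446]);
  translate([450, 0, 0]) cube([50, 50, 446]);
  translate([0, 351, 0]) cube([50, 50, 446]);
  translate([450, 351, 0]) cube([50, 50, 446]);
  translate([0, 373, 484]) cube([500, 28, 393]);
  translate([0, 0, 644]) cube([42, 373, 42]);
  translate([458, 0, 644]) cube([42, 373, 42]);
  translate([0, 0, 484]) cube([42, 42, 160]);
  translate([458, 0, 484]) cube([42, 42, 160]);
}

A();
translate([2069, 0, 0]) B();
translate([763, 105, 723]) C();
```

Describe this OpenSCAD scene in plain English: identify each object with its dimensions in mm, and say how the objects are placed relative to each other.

A is a table: top 1719 mm (x) × 527 mm (y), 39 mm thick, upper face at z = 723 mm, on four 50×50 mm square legs, each inset 56 mm from the nearest pair of top edges, running from z = 0 to the bottom of the top. Four apron rails, 50 mm thick and 66 mm tall, run between adjacent legs with their top edges flush with the underside of the top and their outer faces flush with the legs' outer faces.

B is a simple wooden stool: a rectangular seat 300 mm (x) by 301 mm (y), 29 mm thick, top face at z = 381 mm, on four square legs, each 46×46 mm in cross-section. The legs rest on z = 0, each flush with a corner of the seat.

C is a chair: 500×401 mm seat, 38 mm thick, top at z = 484 mm, on four 50 mm square corner legs flush with the seat edges. A 28 mm thick backrest slab spans the full seat width, extending 393 mm above the seat top, its back face flush with the seat's +y edge. Two armrests of 42×42 mm section run along each side from the seat's front edge to the front of the backrest, top faces 202 mm above the seat top and outer faces flush with the seat's x-edges; a 42×42 mm post under the front of each armrest stands on the seat at the front corner.

The stool is on the floor beside the table on its +x side. The chair is on top of the table.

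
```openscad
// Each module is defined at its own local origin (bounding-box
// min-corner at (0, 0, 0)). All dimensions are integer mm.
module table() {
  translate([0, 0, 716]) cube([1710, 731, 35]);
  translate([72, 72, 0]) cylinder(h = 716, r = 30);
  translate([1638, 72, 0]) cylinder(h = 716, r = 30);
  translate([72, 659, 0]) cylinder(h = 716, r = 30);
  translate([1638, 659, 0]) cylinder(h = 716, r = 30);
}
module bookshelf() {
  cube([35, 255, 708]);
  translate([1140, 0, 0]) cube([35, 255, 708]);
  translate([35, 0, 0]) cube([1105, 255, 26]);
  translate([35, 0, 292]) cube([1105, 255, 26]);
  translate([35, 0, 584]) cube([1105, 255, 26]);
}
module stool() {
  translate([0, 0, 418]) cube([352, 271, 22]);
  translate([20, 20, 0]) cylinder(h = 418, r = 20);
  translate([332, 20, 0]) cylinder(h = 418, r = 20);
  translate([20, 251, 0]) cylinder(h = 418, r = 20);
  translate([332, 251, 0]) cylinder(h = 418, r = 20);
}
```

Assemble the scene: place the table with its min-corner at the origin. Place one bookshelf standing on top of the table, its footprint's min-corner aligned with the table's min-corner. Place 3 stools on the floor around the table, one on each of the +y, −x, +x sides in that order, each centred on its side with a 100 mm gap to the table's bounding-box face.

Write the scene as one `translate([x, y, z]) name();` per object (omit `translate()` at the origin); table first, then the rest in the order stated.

table();
translate([0, 0, 751]) bookshelf();
translate([679, 831, 0]) stool();
translate([-452, 230, 0]) stool();
translate([1810, 230, 0]) stool();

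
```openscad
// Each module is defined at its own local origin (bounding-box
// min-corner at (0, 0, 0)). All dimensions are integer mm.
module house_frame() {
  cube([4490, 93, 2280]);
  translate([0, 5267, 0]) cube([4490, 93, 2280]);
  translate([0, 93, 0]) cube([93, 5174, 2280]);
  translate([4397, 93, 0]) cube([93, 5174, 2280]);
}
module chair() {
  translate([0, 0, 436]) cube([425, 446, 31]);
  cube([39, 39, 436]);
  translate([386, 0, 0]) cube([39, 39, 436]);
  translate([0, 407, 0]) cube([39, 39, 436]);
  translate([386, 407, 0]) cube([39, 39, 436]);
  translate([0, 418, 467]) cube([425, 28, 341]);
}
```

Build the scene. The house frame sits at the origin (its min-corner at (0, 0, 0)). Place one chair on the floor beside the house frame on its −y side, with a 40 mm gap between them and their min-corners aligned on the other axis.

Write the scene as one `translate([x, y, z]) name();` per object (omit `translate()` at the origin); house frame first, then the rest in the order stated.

house_frame();
translate([0, -486, 0]) chair();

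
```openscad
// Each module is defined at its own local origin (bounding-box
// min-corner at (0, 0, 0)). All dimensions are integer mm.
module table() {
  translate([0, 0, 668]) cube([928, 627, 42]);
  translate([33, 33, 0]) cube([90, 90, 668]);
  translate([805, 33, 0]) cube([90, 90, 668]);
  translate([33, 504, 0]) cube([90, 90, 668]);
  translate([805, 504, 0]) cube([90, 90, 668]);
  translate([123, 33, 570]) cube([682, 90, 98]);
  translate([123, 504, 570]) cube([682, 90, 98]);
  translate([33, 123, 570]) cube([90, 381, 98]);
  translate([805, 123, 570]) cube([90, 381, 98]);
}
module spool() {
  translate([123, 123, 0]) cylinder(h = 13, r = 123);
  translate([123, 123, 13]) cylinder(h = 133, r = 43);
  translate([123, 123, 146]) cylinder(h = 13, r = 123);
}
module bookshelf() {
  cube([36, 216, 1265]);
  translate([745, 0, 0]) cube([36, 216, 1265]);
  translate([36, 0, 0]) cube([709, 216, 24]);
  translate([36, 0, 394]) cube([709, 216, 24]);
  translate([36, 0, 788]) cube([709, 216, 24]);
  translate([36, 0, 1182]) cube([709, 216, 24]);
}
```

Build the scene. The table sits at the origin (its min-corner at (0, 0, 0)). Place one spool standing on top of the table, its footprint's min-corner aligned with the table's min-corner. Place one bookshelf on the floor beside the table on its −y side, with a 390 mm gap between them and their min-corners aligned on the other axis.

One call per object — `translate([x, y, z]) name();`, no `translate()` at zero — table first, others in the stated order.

table();
translate([0, 0, 710]) spool();
translate([0, -606, 0]) bookshelf();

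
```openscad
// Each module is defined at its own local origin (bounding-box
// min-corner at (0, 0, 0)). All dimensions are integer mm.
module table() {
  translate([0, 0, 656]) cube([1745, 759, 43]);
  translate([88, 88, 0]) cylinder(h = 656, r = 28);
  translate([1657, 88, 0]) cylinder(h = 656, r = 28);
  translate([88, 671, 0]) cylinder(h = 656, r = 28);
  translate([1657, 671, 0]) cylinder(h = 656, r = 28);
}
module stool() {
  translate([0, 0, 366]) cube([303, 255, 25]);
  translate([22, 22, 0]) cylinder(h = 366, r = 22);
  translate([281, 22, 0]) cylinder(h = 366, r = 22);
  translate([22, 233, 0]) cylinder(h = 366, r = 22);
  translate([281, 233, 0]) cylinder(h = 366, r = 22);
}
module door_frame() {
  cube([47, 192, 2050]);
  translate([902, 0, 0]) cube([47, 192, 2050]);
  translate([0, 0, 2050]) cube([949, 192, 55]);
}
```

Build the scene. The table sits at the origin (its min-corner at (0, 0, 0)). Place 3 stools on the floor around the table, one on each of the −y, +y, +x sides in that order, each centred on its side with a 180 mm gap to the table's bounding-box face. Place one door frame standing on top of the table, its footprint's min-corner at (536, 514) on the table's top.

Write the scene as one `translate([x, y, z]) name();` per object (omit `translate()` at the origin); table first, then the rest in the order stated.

table();
translate([721, -435, 0]) stool();
translate([721, 939, 0]) stool();
translate([1925, 252, 0]) stool();
translate([536, 514, 699]) door_frame();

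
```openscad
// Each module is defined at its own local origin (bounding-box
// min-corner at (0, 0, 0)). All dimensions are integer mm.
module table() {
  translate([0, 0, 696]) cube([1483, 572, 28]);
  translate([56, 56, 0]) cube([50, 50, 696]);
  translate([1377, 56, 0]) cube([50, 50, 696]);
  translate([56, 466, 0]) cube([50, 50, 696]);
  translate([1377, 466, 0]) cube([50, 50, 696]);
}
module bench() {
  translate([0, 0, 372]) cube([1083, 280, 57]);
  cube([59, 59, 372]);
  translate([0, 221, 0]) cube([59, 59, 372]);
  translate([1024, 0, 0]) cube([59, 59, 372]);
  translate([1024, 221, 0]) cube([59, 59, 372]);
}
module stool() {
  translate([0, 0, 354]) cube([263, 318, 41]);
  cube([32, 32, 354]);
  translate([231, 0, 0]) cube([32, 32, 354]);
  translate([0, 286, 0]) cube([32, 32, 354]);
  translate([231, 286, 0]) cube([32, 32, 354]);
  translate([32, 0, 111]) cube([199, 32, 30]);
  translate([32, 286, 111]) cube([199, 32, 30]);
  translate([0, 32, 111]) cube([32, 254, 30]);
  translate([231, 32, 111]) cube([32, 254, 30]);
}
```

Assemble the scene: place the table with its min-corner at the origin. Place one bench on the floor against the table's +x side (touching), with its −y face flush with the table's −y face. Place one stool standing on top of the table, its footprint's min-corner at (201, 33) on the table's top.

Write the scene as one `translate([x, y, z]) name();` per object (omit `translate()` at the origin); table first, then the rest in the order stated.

table();
translate([1483, 0, 0]) bench();
translate([201, 33, 724]) stool();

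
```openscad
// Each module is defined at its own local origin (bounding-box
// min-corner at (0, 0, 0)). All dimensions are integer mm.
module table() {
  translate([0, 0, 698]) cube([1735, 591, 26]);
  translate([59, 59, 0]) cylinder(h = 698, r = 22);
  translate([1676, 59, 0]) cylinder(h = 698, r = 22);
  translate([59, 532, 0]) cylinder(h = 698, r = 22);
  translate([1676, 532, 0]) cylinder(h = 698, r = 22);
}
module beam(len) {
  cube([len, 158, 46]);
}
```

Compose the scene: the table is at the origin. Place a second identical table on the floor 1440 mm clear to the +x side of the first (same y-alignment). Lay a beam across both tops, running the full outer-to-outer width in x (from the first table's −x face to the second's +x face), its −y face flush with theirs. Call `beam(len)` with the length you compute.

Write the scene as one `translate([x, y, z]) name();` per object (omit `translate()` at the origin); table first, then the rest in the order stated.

table();
translate([3175, 0, 0]) table();
translate([0, 0, 724]) beam(4910);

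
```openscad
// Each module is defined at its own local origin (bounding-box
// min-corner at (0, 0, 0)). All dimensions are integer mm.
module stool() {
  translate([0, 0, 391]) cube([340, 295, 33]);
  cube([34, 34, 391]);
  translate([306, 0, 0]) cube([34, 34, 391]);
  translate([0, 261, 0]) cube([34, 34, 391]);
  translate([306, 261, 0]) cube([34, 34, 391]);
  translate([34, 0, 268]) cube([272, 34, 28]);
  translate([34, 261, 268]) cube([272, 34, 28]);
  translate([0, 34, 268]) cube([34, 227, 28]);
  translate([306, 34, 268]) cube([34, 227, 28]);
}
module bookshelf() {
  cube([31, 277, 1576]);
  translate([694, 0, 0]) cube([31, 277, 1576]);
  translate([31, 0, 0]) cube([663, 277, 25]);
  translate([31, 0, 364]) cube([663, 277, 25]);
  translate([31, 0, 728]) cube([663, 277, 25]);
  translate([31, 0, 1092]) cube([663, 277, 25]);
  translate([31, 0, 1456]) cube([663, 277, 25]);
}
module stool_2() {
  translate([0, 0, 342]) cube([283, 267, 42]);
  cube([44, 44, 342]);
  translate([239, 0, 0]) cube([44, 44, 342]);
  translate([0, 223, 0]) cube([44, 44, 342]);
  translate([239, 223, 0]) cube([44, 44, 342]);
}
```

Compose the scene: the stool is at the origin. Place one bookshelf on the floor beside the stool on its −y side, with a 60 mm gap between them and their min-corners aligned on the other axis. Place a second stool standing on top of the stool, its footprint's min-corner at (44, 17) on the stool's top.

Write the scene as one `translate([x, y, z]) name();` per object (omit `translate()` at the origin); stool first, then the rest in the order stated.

stool();
translate([0, -337, 0]) bookshelf();
translate([44, 17, 424]) stool_2();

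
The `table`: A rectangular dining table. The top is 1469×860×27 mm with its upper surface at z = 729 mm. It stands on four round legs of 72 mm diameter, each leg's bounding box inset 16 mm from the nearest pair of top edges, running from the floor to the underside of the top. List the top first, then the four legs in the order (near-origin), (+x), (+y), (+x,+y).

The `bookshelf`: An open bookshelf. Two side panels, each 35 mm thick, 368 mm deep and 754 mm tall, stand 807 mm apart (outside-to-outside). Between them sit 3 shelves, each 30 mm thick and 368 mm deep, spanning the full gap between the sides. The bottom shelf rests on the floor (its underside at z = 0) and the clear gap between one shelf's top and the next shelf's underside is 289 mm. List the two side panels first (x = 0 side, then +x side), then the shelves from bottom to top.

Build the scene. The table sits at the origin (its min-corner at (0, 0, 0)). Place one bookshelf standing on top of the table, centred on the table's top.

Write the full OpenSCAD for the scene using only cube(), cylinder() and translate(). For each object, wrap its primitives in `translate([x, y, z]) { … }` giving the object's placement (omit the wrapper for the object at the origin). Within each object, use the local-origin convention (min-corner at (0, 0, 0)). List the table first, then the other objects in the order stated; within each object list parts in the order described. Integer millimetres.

translate([0, 0, 702]) cube([1469, 860, 27]);
translate([52, 52, 0]) cylinder(h = 702, r = 36);
translate([1417, 52, 0]) cylinder(h = 702, r = 36);
translate([52, 808, 0]) cylinder(h = 702, r = 36);
translate([1417, 808, 0]) cylinder(h = 702, r = 36);
translate([331, 246, 729]) {
  cube([35, 368, 754]);
  translate([772, 0, 0]) cube([35, 368, 754]);
  translate([35, 0, 0]) cube([737, 368, 30]);
  translate([35, 0, 319]) cube([737, 368, 30]);
  translate([35, 0, 638]) cube([737, 368, 30]);
}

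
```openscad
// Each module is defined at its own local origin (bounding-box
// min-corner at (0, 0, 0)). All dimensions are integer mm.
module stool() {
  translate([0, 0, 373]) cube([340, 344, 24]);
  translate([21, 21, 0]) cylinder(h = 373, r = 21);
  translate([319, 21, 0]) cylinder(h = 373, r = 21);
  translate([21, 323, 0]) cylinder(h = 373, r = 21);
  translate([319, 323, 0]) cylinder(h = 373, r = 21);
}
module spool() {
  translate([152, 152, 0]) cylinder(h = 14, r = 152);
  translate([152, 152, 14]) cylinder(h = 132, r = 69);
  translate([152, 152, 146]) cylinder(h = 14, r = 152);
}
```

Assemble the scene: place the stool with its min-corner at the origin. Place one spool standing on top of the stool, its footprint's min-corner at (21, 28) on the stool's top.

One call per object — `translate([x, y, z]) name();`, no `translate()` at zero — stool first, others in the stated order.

stool();
translate([21, 28, 397]) spool();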